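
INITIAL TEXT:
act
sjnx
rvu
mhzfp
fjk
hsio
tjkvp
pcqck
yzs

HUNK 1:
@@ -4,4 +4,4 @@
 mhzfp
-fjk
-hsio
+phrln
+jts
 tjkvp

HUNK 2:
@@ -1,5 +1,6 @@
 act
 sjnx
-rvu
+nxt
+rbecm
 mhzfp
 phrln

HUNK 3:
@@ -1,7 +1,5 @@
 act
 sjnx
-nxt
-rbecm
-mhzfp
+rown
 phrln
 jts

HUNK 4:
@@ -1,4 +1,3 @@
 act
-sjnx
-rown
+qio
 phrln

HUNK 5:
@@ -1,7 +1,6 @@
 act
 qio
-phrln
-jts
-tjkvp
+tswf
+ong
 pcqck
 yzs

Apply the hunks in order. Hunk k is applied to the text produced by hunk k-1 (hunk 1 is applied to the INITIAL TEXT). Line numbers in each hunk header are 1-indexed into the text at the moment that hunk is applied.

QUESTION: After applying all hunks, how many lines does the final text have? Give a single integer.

Hunk 1: at line 4 remove [fjk,hsio] add [phrln,jts] -> 9 lines: act sjnx rvu mhzfp phrln jts tjkvp pcqck yzs
Hunk 2: at line 1 remove [rvu] add [nxt,rbecm] -> 10 lines: act sjnx nxt rbecm mhzfp phrln jts tjkvp pcqck yzs
Hunk 3: at line 1 remove [nxt,rbecm,mhzfp] add [rown] -> 8 lines: act sjnx rown phrln jts tjkvp pcqck yzs
Hunk 4: at line 1 remove [sjnx,rown] add [qio] -> 7 lines: act qio phrln jts tjkvp pcqck yzs
Hunk 5: at line 1 remove [phrln,jts,tjkvp] add [tswf,ong] -> 6 lines: act qio tswf ong pcqck yzs
Final line count: 6

Answer: 6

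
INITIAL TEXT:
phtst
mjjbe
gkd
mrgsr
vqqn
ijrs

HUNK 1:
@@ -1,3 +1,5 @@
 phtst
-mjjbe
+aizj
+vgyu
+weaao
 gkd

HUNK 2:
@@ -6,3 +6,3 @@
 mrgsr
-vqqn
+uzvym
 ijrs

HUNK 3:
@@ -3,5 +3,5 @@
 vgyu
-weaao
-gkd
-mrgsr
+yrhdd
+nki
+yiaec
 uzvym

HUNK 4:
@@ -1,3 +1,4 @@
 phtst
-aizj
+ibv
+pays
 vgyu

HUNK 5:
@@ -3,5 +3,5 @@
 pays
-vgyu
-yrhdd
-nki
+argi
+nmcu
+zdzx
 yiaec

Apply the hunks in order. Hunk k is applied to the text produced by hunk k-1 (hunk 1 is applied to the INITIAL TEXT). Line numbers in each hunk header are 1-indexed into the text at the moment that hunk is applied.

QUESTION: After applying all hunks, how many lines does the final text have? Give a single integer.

Answer: 9

Derivation:
Hunk 1: at line 1 remove [mjjbe] add [aizj,vgyu,weaao] -> 8 lines: phtst aizj vgyu weaao gkd mrgsr vqqn ijrs
Hunk 2: at line 6 remove [vqqn] add [uzvym] -> 8 lines: phtst aizj vgyu weaao gkd mrgsr uzvym ijrs
Hunk 3: at line 3 remove [weaao,gkd,mrgsr] add [yrhdd,nki,yiaec] -> 8 lines: phtst aizj vgyu yrhdd nki yiaec uzvym ijrs
Hunk 4: at line 1 remove [aizj] add [ibv,pays] -> 9 lines: phtst ibv pays vgyu yrhdd nki yiaec uzvym ijrs
Hunk 5: at line 3 remove [vgyu,yrhdd,nki] add [argi,nmcu,zdzx] -> 9 lines: phtst ibv pays argi nmcu zdzx yiaec uzvym ijrs
Final line count: 9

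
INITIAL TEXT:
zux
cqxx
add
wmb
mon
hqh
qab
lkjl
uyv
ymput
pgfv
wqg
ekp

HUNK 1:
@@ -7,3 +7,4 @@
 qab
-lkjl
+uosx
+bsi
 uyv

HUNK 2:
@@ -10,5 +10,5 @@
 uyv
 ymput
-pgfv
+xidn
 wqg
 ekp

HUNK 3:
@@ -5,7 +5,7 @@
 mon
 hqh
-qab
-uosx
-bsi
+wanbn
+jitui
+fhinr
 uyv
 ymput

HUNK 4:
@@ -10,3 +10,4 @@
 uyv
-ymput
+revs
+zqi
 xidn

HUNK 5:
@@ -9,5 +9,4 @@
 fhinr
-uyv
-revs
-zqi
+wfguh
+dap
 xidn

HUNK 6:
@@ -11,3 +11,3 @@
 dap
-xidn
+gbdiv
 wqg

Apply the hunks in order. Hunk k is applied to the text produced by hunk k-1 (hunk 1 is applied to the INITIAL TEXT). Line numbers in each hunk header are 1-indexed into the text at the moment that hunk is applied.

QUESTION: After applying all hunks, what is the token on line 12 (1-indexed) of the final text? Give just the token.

Hunk 1: at line 7 remove [lkjl] add [uosx,bsi] -> 14 lines: zux cqxx add wmb mon hqh qab uosx bsi uyv ymput pgfv wqg ekp
Hunk 2: at line 10 remove [pgfv] add [xidn] -> 14 lines: zux cqxx add wmb mon hqh qab uosx bsi uyv ymput xidn wqg ekp
Hunk 3: at line 5 remove [qab,uosx,bsi] add [wanbn,jitui,fhinr] -> 14 lines: zux cqxx add wmb mon hqh wanbn jitui fhinr uyv ymput xidn wqg ekp
Hunk 4: at line 10 remove [ymput] add [revs,zqi] -> 15 lines: zux cqxx add wmb mon hqh wanbn jitui fhinr uyv revs zqi xidn wqg ekp
Hunk 5: at line 9 remove [uyv,revs,zqi] add [wfguh,dap] -> 14 lines: zux cqxx add wmb mon hqh wanbn jitui fhinr wfguh dap xidn wqg ekp
Hunk 6: at line 11 remove [xidn] add [gbdiv] -> 14 lines: zux cqxx add wmb mon hqh wanbn jitui fhinr wfguh dap gbdiv wqg ekp
Final line 12: gbdiv

Answer: gbdiv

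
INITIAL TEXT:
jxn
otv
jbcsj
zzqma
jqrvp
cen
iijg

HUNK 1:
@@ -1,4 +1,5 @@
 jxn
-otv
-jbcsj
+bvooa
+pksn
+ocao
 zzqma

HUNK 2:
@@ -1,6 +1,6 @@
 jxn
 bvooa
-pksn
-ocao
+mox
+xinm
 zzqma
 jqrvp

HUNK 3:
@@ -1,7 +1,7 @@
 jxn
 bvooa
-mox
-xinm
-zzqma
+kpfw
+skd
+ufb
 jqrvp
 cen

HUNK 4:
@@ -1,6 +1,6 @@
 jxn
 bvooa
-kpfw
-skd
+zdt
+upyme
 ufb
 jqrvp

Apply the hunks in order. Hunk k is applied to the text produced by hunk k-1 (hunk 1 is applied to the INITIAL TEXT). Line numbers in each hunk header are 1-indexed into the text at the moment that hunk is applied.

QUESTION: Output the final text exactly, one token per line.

Answer: jxn
bvooa
zdt
upyme
ufb
jqrvp
cen
iijg

Derivation:
Hunk 1: at line 1 remove [otv,jbcsj] add [bvooa,pksn,ocao] -> 8 lines: jxn bvooa pksn ocao zzqma jqrvp cen iijg
Hunk 2: at line 1 remove [pksn,ocao] add [mox,xinm] -> 8 lines: jxn bvooa mox xinm zzqma jqrvp cen iijg
Hunk 3: at line 1 remove [mox,xinm,zzqma] add [kpfw,skd,ufb] -> 8 lines: jxn bvooa kpfw skd ufb jqrvp cen iijg
Hunk 4: at line 1 remove [kpfw,skd] add [zdt,upyme] -> 8 lines: jxn bvooa zdt upyme ufb jqrvp cen iijg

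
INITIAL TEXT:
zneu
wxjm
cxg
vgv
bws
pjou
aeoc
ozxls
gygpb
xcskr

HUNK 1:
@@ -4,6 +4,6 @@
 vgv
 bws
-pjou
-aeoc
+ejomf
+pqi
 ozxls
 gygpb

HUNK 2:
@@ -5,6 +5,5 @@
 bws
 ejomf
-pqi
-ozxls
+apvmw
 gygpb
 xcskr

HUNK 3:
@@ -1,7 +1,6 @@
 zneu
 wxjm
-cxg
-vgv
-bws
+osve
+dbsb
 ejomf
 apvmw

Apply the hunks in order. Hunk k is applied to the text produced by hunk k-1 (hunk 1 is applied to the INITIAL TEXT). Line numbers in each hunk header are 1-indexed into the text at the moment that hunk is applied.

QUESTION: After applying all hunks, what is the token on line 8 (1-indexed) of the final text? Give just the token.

Answer: xcskr

Derivation:
Hunk 1: at line 4 remove [pjou,aeoc] add [ejomf,pqi] -> 10 lines: zneu wxjm cxg vgv bws ejomf pqi ozxls gygpb xcskr
Hunk 2: at line 5 remove [pqi,ozxls] add [apvmw] -> 9 lines: zneu wxjm cxg vgv bws ejomf apvmw gygpb xcskr
Hunk 3: at line 1 remove [cxg,vgv,bws] add [osve,dbsb] -> 8 lines: zneu wxjm osve dbsb ejomf apvmw gygpb xcskr
Final line 8: xcskr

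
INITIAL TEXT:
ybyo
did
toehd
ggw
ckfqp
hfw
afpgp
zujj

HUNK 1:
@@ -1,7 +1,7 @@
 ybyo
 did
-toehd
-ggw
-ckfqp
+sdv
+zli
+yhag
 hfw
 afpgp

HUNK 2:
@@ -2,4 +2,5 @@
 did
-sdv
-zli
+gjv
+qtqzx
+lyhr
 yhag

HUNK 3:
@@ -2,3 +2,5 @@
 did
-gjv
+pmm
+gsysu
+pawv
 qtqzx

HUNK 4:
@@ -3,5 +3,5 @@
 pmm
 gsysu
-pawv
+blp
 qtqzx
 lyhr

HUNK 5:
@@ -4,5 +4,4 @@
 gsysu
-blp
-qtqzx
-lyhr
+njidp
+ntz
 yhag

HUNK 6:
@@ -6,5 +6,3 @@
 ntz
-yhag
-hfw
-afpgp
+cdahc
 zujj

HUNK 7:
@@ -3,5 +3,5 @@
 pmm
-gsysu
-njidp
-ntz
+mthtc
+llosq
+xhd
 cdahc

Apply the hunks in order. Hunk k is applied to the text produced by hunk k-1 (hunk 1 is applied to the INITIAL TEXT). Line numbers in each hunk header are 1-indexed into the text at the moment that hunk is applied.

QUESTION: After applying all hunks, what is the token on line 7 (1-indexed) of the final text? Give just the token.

Answer: cdahc

Derivation:
Hunk 1: at line 1 remove [toehd,ggw,ckfqp] add [sdv,zli,yhag] -> 8 lines: ybyo did sdv zli yhag hfw afpgp zujj
Hunk 2: at line 2 remove [sdv,zli] add [gjv,qtqzx,lyhr] -> 9 lines: ybyo did gjv qtqzx lyhr yhag hfw afpgp zujj
Hunk 3: at line 2 remove [gjv] add [pmm,gsysu,pawv] -> 11 lines: ybyo did pmm gsysu pawv qtqzx lyhr yhag hfw afpgp zujj
Hunk 4: at line 3 remove [pawv] add [blp] -> 11 lines: ybyo did pmm gsysu blp qtqzx lyhr yhag hfw afpgp zujj
Hunk 5: at line 4 remove [blp,qtqzx,lyhr] add [njidp,ntz] -> 10 lines: ybyo did pmm gsysu njidp ntz yhag hfw afpgp zujj
Hunk 6: at line 6 remove [yhag,hfw,afpgp] add [cdahc] -> 8 lines: ybyo did pmm gsysu njidp ntz cdahc zujj
Hunk 7: at line 3 remove [gsysu,njidp,ntz] add [mthtc,llosq,xhd] -> 8 lines: ybyo did pmm mthtc llosq xhd cdahc zujj
Final line 7: cdahc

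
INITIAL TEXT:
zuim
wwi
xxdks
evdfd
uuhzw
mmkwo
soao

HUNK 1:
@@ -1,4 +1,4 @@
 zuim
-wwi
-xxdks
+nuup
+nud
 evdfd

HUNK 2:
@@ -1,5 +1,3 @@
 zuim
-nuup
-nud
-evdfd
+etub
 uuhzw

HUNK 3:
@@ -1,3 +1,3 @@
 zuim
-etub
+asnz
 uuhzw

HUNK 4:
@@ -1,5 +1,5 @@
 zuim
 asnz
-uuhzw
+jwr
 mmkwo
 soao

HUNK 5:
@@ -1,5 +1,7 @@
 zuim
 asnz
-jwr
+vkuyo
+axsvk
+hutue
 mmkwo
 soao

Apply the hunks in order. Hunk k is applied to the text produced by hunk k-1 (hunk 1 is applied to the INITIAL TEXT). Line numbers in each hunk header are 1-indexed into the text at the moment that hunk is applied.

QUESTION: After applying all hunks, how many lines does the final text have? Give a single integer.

Hunk 1: at line 1 remove [wwi,xxdks] add [nuup,nud] -> 7 lines: zuim nuup nud evdfd uuhzw mmkwo soao
Hunk 2: at line 1 remove [nuup,nud,evdfd] add [etub] -> 5 lines: zuim etub uuhzw mmkwo soao
Hunk 3: at line 1 remove [etub] add [asnz] -> 5 lines: zuim asnz uuhzw mmkwo soao
Hunk 4: at line 1 remove [uuhzw] add [jwr] -> 5 lines: zuim asnz jwr mmkwo soao
Hunk 5: at line 1 remove [jwr] add [vkuyo,axsvk,hutue] -> 7 lines: zuim asnz vkuyo axsvk hutue mmkwo soao
Final line count: 7

Answer: 7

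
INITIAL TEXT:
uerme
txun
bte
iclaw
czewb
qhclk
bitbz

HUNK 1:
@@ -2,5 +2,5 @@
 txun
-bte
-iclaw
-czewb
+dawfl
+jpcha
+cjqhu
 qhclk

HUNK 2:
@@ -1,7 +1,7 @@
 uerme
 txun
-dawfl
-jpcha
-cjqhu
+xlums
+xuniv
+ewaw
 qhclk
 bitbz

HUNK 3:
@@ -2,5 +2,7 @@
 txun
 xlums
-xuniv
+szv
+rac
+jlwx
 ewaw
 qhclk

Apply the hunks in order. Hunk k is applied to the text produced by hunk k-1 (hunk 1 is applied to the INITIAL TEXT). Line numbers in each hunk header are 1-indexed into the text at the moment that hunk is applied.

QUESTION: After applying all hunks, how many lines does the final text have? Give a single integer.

Hunk 1: at line 2 remove [bte,iclaw,czewb] add [dawfl,jpcha,cjqhu] -> 7 lines: uerme txun dawfl jpcha cjqhu qhclk bitbz
Hunk 2: at line 1 remove [dawfl,jpcha,cjqhu] add [xlums,xuniv,ewaw] -> 7 lines: uerme txun xlums xuniv ewaw qhclk bitbz
Hunk 3: at line 2 remove [xuniv] add [szv,rac,jlwx] -> 9 lines: uerme txun xlums szv rac jlwx ewaw qhclk bitbz
Final line count: 9

Answer: 9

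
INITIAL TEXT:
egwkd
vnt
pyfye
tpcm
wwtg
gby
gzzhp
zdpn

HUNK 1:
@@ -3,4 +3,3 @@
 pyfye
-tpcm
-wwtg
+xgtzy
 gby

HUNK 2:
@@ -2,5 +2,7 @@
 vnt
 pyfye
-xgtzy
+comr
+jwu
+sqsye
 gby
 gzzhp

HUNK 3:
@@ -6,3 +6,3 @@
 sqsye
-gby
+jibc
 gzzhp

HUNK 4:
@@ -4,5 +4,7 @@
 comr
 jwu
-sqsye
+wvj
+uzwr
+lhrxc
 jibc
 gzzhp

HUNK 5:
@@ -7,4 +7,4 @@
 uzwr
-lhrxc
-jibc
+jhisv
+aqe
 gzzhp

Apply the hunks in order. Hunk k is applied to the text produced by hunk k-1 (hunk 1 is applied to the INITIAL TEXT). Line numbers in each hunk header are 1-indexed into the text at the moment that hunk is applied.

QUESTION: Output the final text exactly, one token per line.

Answer: egwkd
vnt
pyfye
comr
jwu
wvj
uzwr
jhisv
aqe
gzzhp
zdpn

Derivation:
Hunk 1: at line 3 remove [tpcm,wwtg] add [xgtzy] -> 7 lines: egwkd vnt pyfye xgtzy gby gzzhp zdpn
Hunk 2: at line 2 remove [xgtzy] add [comr,jwu,sqsye] -> 9 lines: egwkd vnt pyfye comr jwu sqsye gby gzzhp zdpn
Hunk 3: at line 6 remove [gby] add [jibc] -> 9 lines: egwkd vnt pyfye comr jwu sqsye jibc gzzhp zdpn
Hunk 4: at line 4 remove [sqsye] add [wvj,uzwr,lhrxc] -> 11 lines: egwkd vnt pyfye comr jwu wvj uzwr lhrxc jibc gzzhp zdpn
Hunk 5: at line 7 remove [lhrxc,jibc] add [jhisv,aqe] -> 11 lines: egwkd vnt pyfye comr jwu wvj uzwr jhisv aqe gzzhp zdpn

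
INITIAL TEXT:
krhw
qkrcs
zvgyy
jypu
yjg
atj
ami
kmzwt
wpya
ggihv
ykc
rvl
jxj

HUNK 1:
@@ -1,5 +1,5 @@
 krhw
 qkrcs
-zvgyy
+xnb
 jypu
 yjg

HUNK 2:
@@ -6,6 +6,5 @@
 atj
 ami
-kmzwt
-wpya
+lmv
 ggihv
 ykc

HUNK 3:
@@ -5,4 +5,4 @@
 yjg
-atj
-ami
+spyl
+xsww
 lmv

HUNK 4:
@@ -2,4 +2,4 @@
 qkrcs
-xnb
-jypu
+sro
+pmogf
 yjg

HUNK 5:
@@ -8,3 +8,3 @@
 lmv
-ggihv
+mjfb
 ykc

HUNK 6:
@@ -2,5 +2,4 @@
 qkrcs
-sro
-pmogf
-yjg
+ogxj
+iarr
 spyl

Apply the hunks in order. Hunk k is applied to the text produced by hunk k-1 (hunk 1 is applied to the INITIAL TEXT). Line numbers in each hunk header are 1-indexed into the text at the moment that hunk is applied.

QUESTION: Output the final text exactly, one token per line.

Answer: krhw
qkrcs
ogxj
iarr
spyl
xsww
lmv
mjfb
ykc
rvl
jxj

Derivation:
Hunk 1: at line 1 remove [zvgyy] add [xnb] -> 13 lines: krhw qkrcs xnb jypu yjg atj ami kmzwt wpya ggihv ykc rvl jxj
Hunk 2: at line 6 remove [kmzwt,wpya] add [lmv] -> 12 lines: krhw qkrcs xnb jypu yjg atj ami lmv ggihv ykc rvl jxj
Hunk 3: at line 5 remove [atj,ami] add [spyl,xsww] -> 12 lines: krhw qkrcs xnb jypu yjg spyl xsww lmv ggihv ykc rvl jxj
Hunk 4: at line 2 remove [xnb,jypu] add [sro,pmogf] -> 12 lines: krhw qkrcs sro pmogf yjg spyl xsww lmv ggihv ykc rvl jxj
Hunk 5: at line 8 remove [ggihv] add [mjfb] -> 12 lines: krhw qkrcs sro pmogf yjg spyl xsww lmv mjfb ykc rvl jxj
Hunk 6: at line 2 remove [sro,pmogf,yjg] add [ogxj,iarr] -> 11 lines: krhw qkrcs ogxj iarr spyl xsww lmv mjfb ykc rvl jxj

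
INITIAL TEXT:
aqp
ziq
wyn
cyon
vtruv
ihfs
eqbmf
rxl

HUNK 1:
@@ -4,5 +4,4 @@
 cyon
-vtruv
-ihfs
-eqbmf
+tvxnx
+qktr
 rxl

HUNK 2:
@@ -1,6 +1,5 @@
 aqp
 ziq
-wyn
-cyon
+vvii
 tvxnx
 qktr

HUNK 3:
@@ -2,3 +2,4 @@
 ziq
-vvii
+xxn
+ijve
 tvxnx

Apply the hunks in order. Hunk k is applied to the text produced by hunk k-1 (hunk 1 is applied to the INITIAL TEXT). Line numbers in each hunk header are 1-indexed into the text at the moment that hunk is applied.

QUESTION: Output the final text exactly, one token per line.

Hunk 1: at line 4 remove [vtruv,ihfs,eqbmf] add [tvxnx,qktr] -> 7 lines: aqp ziq wyn cyon tvxnx qktr rxl
Hunk 2: at line 1 remove [wyn,cyon] add [vvii] -> 6 lines: aqp ziq vvii tvxnx qktr rxl
Hunk 3: at line 2 remove [vvii] add [xxn,ijve] -> 7 lines: aqp ziq xxn ijve tvxnx qktr rxl

Answer: aqp
ziq
xxn
ijve
tvxnx
qktr
rxl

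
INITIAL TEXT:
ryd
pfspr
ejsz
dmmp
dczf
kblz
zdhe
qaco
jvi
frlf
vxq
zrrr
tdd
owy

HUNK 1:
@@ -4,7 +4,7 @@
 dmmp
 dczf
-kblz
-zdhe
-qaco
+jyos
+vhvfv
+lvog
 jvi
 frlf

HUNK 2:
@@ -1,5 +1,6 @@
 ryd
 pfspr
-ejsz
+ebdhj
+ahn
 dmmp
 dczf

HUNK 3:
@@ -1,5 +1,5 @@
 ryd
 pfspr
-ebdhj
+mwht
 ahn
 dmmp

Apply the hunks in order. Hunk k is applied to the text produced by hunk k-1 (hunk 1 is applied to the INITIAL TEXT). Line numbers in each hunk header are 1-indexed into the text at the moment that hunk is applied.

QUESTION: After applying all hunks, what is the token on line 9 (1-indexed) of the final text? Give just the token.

Answer: lvog

Derivation:
Hunk 1: at line 4 remove [kblz,zdhe,qaco] add [jyos,vhvfv,lvog] -> 14 lines: ryd pfspr ejsz dmmp dczf jyos vhvfv lvog jvi frlf vxq zrrr tdd owy
Hunk 2: at line 1 remove [ejsz] add [ebdhj,ahn] -> 15 lines: ryd pfspr ebdhj ahn dmmp dczf jyos vhvfv lvog jvi frlf vxq zrrr tdd owy
Hunk 3: at line 1 remove [ebdhj] add [mwht] -> 15 lines: ryd pfspr mwht ahn dmmp dczf jyos vhvfv lvog jvi frlf vxq zrrr tdd owy
Final line 9: lvog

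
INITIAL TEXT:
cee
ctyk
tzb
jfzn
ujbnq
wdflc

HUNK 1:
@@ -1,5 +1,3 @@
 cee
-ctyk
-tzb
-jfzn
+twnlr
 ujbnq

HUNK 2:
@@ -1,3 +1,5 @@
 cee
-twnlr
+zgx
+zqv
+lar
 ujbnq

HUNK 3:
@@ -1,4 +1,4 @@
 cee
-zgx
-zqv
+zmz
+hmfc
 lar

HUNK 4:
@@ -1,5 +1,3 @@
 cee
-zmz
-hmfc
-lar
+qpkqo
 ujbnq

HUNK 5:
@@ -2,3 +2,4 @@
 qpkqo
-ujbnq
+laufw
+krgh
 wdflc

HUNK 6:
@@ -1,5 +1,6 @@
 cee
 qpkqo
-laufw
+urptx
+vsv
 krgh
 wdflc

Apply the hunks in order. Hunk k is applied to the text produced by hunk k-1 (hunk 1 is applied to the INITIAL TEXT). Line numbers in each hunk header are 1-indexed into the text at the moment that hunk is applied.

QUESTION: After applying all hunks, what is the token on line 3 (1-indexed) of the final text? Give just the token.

Hunk 1: at line 1 remove [ctyk,tzb,jfzn] add [twnlr] -> 4 lines: cee twnlr ujbnq wdflc
Hunk 2: at line 1 remove [twnlr] add [zgx,zqv,lar] -> 6 lines: cee zgx zqv lar ujbnq wdflc
Hunk 3: at line 1 remove [zgx,zqv] add [zmz,hmfc] -> 6 lines: cee zmz hmfc lar ujbnq wdflc
Hunk 4: at line 1 remove [zmz,hmfc,lar] add [qpkqo] -> 4 lines: cee qpkqo ujbnq wdflc
Hunk 5: at line 2 remove [ujbnq] add [laufw,krgh] -> 5 lines: cee qpkqo laufw krgh wdflc
Hunk 6: at line 1 remove [laufw] add [urptx,vsv] -> 6 lines: cee qpkqo urptx vsv krgh wdflc
Final line 3: urptx

Answer: urptx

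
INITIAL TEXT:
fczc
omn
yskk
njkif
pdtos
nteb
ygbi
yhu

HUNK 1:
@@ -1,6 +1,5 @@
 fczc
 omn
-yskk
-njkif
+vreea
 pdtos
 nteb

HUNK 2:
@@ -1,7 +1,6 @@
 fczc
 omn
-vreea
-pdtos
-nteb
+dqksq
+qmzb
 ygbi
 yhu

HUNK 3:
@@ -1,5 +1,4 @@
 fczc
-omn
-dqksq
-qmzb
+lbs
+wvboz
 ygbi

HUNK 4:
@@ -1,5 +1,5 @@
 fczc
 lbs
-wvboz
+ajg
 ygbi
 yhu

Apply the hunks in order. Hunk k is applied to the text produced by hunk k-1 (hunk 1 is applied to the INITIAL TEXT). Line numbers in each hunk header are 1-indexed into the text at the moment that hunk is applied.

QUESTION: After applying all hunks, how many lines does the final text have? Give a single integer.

Hunk 1: at line 1 remove [yskk,njkif] add [vreea] -> 7 lines: fczc omn vreea pdtos nteb ygbi yhu
Hunk 2: at line 1 remove [vreea,pdtos,nteb] add [dqksq,qmzb] -> 6 lines: fczc omn dqksq qmzb ygbi yhu
Hunk 3: at line 1 remove [omn,dqksq,qmzb] add [lbs,wvboz] -> 5 lines: fczc lbs wvboz ygbi yhu
Hunk 4: at line 1 remove [wvboz] add [ajg] -> 5 lines: fczc lbs ajg ygbi yhu
Final line count: 5

Answer: 5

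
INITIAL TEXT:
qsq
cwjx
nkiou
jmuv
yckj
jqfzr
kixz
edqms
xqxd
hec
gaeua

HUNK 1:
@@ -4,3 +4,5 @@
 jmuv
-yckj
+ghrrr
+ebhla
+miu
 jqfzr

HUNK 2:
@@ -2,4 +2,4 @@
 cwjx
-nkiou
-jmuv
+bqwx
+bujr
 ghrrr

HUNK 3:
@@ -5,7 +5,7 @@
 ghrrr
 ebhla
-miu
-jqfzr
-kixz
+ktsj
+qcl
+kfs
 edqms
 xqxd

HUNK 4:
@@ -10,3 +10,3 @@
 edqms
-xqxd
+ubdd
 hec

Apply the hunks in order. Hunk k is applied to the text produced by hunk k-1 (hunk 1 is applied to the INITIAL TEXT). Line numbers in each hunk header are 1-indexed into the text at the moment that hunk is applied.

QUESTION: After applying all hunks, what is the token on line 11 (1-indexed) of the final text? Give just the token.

Hunk 1: at line 4 remove [yckj] add [ghrrr,ebhla,miu] -> 13 lines: qsq cwjx nkiou jmuv ghrrr ebhla miu jqfzr kixz edqms xqxd hec gaeua
Hunk 2: at line 2 remove [nkiou,jmuv] add [bqwx,bujr] -> 13 lines: qsq cwjx bqwx bujr ghrrr ebhla miu jqfzr kixz edqms xqxd hec gaeua
Hunk 3: at line 5 remove [miu,jqfzr,kixz] add [ktsj,qcl,kfs] -> 13 lines: qsq cwjx bqwx bujr ghrrr ebhla ktsj qcl kfs edqms xqxd hec gaeua
Hunk 4: at line 10 remove [xqxd] add [ubdd] -> 13 lines: qsq cwjx bqwx bujr ghrrr ebhla ktsj qcl kfs edqms ubdd hec gaeua
Final line 11: ubdd

Answer: ubdd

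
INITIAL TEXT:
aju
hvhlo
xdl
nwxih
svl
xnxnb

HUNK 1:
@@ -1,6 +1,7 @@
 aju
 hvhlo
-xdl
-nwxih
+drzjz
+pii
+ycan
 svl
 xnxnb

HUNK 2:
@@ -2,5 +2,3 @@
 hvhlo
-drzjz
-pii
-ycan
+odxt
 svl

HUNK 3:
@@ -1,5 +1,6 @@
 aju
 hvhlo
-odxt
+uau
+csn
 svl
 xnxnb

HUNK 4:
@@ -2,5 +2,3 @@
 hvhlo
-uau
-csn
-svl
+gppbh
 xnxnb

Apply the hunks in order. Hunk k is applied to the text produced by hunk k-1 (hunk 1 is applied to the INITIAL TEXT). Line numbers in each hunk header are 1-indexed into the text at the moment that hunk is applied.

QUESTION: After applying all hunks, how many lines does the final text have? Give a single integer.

Answer: 4

Derivation:
Hunk 1: at line 1 remove [xdl,nwxih] add [drzjz,pii,ycan] -> 7 lines: aju hvhlo drzjz pii ycan svl xnxnb
Hunk 2: at line 2 remove [drzjz,pii,ycan] add [odxt] -> 5 lines: aju hvhlo odxt svl xnxnb
Hunk 3: at line 1 remove [odxt] add [uau,csn] -> 6 lines: aju hvhlo uau csn svl xnxnb
Hunk 4: at line 2 remove [uau,csn,svl] add [gppbh] -> 4 lines: aju hvhlo gppbh xnxnb
Final line count: 4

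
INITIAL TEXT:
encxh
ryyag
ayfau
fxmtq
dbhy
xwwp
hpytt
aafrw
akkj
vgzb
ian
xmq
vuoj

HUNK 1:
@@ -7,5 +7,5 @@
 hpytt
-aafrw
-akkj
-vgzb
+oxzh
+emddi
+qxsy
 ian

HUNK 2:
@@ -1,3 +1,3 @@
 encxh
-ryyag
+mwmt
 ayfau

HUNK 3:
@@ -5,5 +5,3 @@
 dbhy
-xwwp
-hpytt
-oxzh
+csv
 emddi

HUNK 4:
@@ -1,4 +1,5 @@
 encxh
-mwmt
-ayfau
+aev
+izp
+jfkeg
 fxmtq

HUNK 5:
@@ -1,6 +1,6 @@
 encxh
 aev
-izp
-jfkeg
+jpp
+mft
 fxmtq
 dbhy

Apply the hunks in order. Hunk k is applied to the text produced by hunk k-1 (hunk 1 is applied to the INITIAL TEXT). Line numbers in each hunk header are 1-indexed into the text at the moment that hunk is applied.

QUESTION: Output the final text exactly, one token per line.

Answer: encxh
aev
jpp
mft
fxmtq
dbhy
csv
emddi
qxsy
ian
xmq
vuoj

Derivation:
Hunk 1: at line 7 remove [aafrw,akkj,vgzb] add [oxzh,emddi,qxsy] -> 13 lines: encxh ryyag ayfau fxmtq dbhy xwwp hpytt oxzh emddi qxsy ian xmq vuoj
Hunk 2: at line 1 remove [ryyag] add [mwmt] -> 13 lines: encxh mwmt ayfau fxmtq dbhy xwwp hpytt oxzh emddi qxsy ian xmq vuoj
Hunk 3: at line 5 remove [xwwp,hpytt,oxzh] add [csv] -> 11 lines: encxh mwmt ayfau fxmtq dbhy csv emddi qxsy ian xmq vuoj
Hunk 4: at line 1 remove [mwmt,ayfau] add [aev,izp,jfkeg] -> 12 lines: encxh aev izp jfkeg fxmtq dbhy csv emddi qxsy ian xmq vuoj
Hunk 5: at line 1 remove [izp,jfkeg] add [jpp,mft] -> 12 lines: encxh aev jpp mft fxmtq dbhy csv emddi qxsy ian xmq vuoj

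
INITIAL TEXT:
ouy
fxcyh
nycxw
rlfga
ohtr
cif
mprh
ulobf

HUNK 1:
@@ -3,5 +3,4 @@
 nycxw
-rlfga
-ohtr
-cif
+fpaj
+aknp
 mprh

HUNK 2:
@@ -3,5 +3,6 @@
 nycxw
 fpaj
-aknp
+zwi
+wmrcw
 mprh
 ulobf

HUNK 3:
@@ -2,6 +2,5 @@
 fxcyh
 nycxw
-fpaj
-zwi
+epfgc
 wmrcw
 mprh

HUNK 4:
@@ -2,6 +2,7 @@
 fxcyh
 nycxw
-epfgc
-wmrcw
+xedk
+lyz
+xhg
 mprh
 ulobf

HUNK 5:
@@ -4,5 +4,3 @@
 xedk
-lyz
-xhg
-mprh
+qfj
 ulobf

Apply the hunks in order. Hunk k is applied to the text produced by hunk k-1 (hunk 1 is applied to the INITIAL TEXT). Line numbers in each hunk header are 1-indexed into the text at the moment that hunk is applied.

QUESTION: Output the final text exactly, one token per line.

Answer: ouy
fxcyh
nycxw
xedk
qfj
ulobf

Derivation:
Hunk 1: at line 3 remove [rlfga,ohtr,cif] add [fpaj,aknp] -> 7 lines: ouy fxcyh nycxw fpaj aknp mprh ulobf
Hunk 2: at line 3 remove [aknp] add [zwi,wmrcw] -> 8 lines: ouy fxcyh nycxw fpaj zwi wmrcw mprh ulobf
Hunk 3: at line 2 remove [fpaj,zwi] add [epfgc] -> 7 lines: ouy fxcyh nycxw epfgc wmrcw mprh ulobf
Hunk 4: at line 2 remove [epfgc,wmrcw] add [xedk,lyz,xhg] -> 8 lines: ouy fxcyh nycxw xedk lyz xhg mprh ulobf
Hunk 5: at line 4 remove [lyz,xhg,mprh] add [qfj] -> 6 lines: ouy fxcyh nycxw xedk qfj ulobf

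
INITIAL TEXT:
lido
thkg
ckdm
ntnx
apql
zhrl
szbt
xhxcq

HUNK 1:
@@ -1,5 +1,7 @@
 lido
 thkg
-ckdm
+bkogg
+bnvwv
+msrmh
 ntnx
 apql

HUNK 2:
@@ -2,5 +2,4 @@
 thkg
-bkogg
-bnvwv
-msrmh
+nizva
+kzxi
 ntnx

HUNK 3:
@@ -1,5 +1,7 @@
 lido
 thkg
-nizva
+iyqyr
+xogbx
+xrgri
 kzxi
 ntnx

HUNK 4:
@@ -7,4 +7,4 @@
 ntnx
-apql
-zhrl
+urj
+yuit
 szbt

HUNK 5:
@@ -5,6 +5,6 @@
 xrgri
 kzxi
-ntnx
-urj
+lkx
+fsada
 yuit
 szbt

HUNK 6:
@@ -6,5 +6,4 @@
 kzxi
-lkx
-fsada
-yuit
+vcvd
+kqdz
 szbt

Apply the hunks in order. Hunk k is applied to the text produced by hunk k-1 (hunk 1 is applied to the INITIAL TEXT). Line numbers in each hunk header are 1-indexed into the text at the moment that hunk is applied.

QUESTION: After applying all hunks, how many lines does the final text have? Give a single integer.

Hunk 1: at line 1 remove [ckdm] add [bkogg,bnvwv,msrmh] -> 10 lines: lido thkg bkogg bnvwv msrmh ntnx apql zhrl szbt xhxcq
Hunk 2: at line 2 remove [bkogg,bnvwv,msrmh] add [nizva,kzxi] -> 9 lines: lido thkg nizva kzxi ntnx apql zhrl szbt xhxcq
Hunk 3: at line 1 remove [nizva] add [iyqyr,xogbx,xrgri] -> 11 lines: lido thkg iyqyr xogbx xrgri kzxi ntnx apql zhrl szbt xhxcq
Hunk 4: at line 7 remove [apql,zhrl] add [urj,yuit] -> 11 lines: lido thkg iyqyr xogbx xrgri kzxi ntnx urj yuit szbt xhxcq
Hunk 5: at line 5 remove [ntnx,urj] add [lkx,fsada] -> 11 lines: lido thkg iyqyr xogbx xrgri kzxi lkx fsada yuit szbt xhxcq
Hunk 6: at line 6 remove [lkx,fsada,yuit] add [vcvd,kqdz] -> 10 lines: lido thkg iyqyr xogbx xrgri kzxi vcvd kqdz szbt xhxcq
Final line count: 10

Answer: 10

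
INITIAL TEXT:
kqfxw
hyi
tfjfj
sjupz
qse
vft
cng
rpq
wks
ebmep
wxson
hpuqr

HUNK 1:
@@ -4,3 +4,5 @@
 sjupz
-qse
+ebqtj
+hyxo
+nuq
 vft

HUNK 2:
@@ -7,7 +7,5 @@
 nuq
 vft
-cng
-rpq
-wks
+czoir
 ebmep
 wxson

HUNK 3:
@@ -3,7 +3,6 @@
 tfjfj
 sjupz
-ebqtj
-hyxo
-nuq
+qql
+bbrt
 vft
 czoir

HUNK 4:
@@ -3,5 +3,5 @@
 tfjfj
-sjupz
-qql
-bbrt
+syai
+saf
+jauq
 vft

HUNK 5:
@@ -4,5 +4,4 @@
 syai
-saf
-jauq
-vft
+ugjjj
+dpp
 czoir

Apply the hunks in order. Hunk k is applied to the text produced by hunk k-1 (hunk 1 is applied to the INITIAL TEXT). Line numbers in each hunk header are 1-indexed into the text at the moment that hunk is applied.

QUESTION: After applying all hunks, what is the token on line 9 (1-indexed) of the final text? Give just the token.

Answer: wxson

Derivation:
Hunk 1: at line 4 remove [qse] add [ebqtj,hyxo,nuq] -> 14 lines: kqfxw hyi tfjfj sjupz ebqtj hyxo nuq vft cng rpq wks ebmep wxson hpuqr
Hunk 2: at line 7 remove [cng,rpq,wks] add [czoir] -> 12 lines: kqfxw hyi tfjfj sjupz ebqtj hyxo nuq vft czoir ebmep wxson hpuqr
Hunk 3: at line 3 remove [ebqtj,hyxo,nuq] add [qql,bbrt] -> 11 lines: kqfxw hyi tfjfj sjupz qql bbrt vft czoir ebmep wxson hpuqr
Hunk 4: at line 3 remove [sjupz,qql,bbrt] add [syai,saf,jauq] -> 11 lines: kqfxw hyi tfjfj syai saf jauq vft czoir ebmep wxson hpuqr
Hunk 5: at line 4 remove [saf,jauq,vft] add [ugjjj,dpp] -> 10 lines: kqfxw hyi tfjfj syai ugjjj dpp czoir ebmep wxson hpuqr
Final line 9: wxson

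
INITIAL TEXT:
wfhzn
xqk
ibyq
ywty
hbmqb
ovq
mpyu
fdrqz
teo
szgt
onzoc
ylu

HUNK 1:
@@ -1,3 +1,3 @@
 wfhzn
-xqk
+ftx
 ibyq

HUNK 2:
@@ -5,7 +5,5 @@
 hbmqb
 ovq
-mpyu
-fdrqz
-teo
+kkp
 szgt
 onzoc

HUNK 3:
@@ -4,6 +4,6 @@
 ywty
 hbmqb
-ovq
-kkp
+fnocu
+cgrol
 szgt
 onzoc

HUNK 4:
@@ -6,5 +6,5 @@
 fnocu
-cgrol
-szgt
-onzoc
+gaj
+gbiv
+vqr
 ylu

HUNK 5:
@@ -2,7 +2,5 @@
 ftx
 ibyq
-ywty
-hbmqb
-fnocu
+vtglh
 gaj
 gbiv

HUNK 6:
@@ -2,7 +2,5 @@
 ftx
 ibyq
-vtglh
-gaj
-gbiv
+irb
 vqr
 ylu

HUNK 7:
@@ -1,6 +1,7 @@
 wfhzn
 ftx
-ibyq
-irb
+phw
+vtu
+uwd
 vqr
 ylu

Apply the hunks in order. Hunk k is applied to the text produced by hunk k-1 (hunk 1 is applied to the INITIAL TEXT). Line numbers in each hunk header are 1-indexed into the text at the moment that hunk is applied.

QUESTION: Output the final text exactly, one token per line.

Answer: wfhzn
ftx
phw
vtu
uwd
vqr
ylu

Derivation:
Hunk 1: at line 1 remove [xqk] add [ftx] -> 12 lines: wfhzn ftx ibyq ywty hbmqb ovq mpyu fdrqz teo szgt onzoc ylu
Hunk 2: at line 5 remove [mpyu,fdrqz,teo] add [kkp] -> 10 lines: wfhzn ftx ibyq ywty hbmqb ovq kkp szgt onzoc ylu
Hunk 3: at line 4 remove [ovq,kkp] add [fnocu,cgrol] -> 10 lines: wfhzn ftx ibyq ywty hbmqb fnocu cgrol szgt onzoc ylu
Hunk 4: at line 6 remove [cgrol,szgt,onzoc] add [gaj,gbiv,vqr] -> 10 lines: wfhzn ftx ibyq ywty hbmqb fnocu gaj gbiv vqr ylu
Hunk 5: at line 2 remove [ywty,hbmqb,fnocu] add [vtglh] -> 8 lines: wfhzn ftx ibyq vtglh gaj gbiv vqr ylu
Hunk 6: at line 2 remove [vtglh,gaj,gbiv] add [irb] -> 6 lines: wfhzn ftx ibyq irb vqr ylu
Hunk 7: at line 1 remove [ibyq,irb] add [phw,vtu,uwd] -> 7 lines: wfhzn ftx phw vtu uwd vqr ylu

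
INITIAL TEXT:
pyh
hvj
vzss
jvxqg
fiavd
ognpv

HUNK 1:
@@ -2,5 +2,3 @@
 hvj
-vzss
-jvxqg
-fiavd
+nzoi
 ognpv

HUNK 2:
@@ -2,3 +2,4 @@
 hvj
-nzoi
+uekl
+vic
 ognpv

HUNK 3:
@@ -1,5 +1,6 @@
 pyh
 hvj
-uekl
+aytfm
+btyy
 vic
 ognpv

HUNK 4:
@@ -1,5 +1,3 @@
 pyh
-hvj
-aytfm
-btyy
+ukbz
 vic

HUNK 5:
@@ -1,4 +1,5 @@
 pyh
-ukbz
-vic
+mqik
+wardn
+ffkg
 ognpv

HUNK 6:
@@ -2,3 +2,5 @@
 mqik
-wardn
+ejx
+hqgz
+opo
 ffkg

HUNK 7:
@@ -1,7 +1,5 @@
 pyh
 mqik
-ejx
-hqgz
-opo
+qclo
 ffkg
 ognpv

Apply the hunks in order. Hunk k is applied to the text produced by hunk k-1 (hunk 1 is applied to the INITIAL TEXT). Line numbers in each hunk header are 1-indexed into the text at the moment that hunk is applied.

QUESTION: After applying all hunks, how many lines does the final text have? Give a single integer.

Answer: 5

Derivation:
Hunk 1: at line 2 remove [vzss,jvxqg,fiavd] add [nzoi] -> 4 lines: pyh hvj nzoi ognpv
Hunk 2: at line 2 remove [nzoi] add [uekl,vic] -> 5 lines: pyh hvj uekl vic ognpv
Hunk 3: at line 1 remove [uekl] add [aytfm,btyy] -> 6 lines: pyh hvj aytfm btyy vic ognpv
Hunk 4: at line 1 remove [hvj,aytfm,btyy] add [ukbz] -> 4 lines: pyh ukbz vic ognpv
Hunk 5: at line 1 remove [ukbz,vic] add [mqik,wardn,ffkg] -> 5 lines: pyh mqik wardn ffkg ognpv
Hunk 6: at line 2 remove [wardn] add [ejx,hqgz,opo] -> 7 lines: pyh mqik ejx hqgz opo ffkg ognpv
Hunk 7: at line 1 remove [ejx,hqgz,opo] add [qclo] -> 5 lines: pyh mqik qclo ffkg ognpv
Final line count: 5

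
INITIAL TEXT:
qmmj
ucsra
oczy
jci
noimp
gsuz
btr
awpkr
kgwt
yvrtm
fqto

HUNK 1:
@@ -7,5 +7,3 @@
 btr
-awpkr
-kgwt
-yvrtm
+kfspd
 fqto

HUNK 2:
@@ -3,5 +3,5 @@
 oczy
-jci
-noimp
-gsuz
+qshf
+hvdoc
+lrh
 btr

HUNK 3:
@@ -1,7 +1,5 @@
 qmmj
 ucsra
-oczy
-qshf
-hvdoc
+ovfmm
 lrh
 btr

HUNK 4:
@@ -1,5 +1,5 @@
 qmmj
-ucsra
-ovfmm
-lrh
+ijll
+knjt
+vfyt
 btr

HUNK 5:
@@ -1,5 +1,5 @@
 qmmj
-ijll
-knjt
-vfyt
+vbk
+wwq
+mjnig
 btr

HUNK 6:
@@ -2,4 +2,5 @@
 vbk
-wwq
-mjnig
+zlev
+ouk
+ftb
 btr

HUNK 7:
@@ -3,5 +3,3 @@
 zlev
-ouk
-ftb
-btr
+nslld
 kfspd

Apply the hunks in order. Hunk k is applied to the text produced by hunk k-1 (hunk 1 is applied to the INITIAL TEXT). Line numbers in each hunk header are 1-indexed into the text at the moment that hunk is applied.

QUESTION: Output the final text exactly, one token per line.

Answer: qmmj
vbk
zlev
nslld
kfspd
fqto

Derivation:
Hunk 1: at line 7 remove [awpkr,kgwt,yvrtm] add [kfspd] -> 9 lines: qmmj ucsra oczy jci noimp gsuz btr kfspd fqto
Hunk 2: at line 3 remove [jci,noimp,gsuz] add [qshf,hvdoc,lrh] -> 9 lines: qmmj ucsra oczy qshf hvdoc lrh btr kfspd fqto
Hunk 3: at line 1 remove [oczy,qshf,hvdoc] add [ovfmm] -> 7 lines: qmmj ucsra ovfmm lrh btr kfspd fqto
Hunk 4: at line 1 remove [ucsra,ovfmm,lrh] add [ijll,knjt,vfyt] -> 7 lines: qmmj ijll knjt vfyt btr kfspd fqto
Hunk 5: at line 1 remove [ijll,knjt,vfyt] add [vbk,wwq,mjnig] -> 7 lines: qmmj vbk wwq mjnig btr kfspd fqto
Hunk 6: at line 2 remove [wwq,mjnig] add [zlev,ouk,ftb] -> 8 lines: qmmj vbk zlev ouk ftb btr kfspd fqto
Hunk 7: at line 3 remove [ouk,ftb,btr] add [nslld] -> 6 lines: qmmj vbk zlev nslld kfspd fqto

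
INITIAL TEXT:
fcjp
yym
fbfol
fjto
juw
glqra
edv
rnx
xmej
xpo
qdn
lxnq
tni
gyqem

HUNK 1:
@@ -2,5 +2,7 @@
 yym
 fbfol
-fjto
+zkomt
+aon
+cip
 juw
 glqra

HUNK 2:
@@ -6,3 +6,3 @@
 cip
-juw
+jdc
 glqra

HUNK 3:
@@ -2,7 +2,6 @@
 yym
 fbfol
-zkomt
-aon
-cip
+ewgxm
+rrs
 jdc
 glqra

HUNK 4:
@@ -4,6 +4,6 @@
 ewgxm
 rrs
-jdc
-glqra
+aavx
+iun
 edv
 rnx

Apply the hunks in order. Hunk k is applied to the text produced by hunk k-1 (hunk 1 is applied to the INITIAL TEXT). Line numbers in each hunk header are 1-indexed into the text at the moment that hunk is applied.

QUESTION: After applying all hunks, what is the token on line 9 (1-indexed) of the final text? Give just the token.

Hunk 1: at line 2 remove [fjto] add [zkomt,aon,cip] -> 16 lines: fcjp yym fbfol zkomt aon cip juw glqra edv rnx xmej xpo qdn lxnq tni gyqem
Hunk 2: at line 6 remove [juw] add [jdc] -> 16 lines: fcjp yym fbfol zkomt aon cip jdc glqra edv rnx xmej xpo qdn lxnq tni gyqem
Hunk 3: at line 2 remove [zkomt,aon,cip] add [ewgxm,rrs] -> 15 lines: fcjp yym fbfol ewgxm rrs jdc glqra edv rnx xmej xpo qdn lxnq tni gyqem
Hunk 4: at line 4 remove [jdc,glqra] add [aavx,iun] -> 15 lines: fcjp yym fbfol ewgxm rrs aavx iun edv rnx xmej xpo qdn lxnq tni gyqem
Final line 9: rnx

Answer: rnx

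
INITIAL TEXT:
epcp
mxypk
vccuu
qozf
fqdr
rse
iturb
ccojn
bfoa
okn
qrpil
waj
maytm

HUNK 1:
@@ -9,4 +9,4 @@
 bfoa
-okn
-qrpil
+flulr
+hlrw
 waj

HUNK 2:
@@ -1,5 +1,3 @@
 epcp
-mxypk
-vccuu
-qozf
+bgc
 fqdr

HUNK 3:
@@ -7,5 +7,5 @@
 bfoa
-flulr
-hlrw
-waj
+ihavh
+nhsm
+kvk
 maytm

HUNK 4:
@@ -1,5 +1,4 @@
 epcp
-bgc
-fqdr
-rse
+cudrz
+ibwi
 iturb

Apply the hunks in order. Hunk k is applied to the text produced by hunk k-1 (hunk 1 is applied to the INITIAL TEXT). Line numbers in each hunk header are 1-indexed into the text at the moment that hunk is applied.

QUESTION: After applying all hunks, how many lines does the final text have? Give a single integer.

Answer: 10

Derivation:
Hunk 1: at line 9 remove [okn,qrpil] add [flulr,hlrw] -> 13 lines: epcp mxypk vccuu qozf fqdr rse iturb ccojn bfoa flulr hlrw waj maytm
Hunk 2: at line 1 remove [mxypk,vccuu,qozf] add [bgc] -> 11 lines: epcp bgc fqdr rse iturb ccojn bfoa flulr hlrw waj maytm
Hunk 3: at line 7 remove [flulr,hlrw,waj] add [ihavh,nhsm,kvk] -> 11 lines: epcp bgc fqdr rse iturb ccojn bfoa ihavh nhsm kvk maytm
Hunk 4: at line 1 remove [bgc,fqdr,rse] add [cudrz,ibwi] -> 10 lines: epcp cudrz ibwi iturb ccojn bfoa ihavh nhsm kvk maytm
Final line count: 10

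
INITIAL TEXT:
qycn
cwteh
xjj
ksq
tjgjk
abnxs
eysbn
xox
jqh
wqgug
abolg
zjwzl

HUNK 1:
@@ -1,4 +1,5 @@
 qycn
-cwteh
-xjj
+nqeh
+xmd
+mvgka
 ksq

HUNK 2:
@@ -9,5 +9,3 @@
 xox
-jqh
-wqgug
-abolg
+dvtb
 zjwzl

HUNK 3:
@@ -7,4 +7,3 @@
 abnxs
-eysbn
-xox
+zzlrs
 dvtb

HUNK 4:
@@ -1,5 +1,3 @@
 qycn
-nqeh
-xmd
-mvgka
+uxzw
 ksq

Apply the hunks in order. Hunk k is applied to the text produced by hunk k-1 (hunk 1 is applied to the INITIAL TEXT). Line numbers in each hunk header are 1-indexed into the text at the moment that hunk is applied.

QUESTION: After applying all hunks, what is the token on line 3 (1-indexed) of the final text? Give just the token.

Hunk 1: at line 1 remove [cwteh,xjj] add [nqeh,xmd,mvgka] -> 13 lines: qycn nqeh xmd mvgka ksq tjgjk abnxs eysbn xox jqh wqgug abolg zjwzl
Hunk 2: at line 9 remove [jqh,wqgug,abolg] add [dvtb] -> 11 lines: qycn nqeh xmd mvgka ksq tjgjk abnxs eysbn xox dvtb zjwzl
Hunk 3: at line 7 remove [eysbn,xox] add [zzlrs] -> 10 lines: qycn nqeh xmd mvgka ksq tjgjk abnxs zzlrs dvtb zjwzl
Hunk 4: at line 1 remove [nqeh,xmd,mvgka] add [uxzw] -> 8 lines: qycn uxzw ksq tjgjk abnxs zzlrs dvtb zjwzl
Final line 3: ksq

Answer: ksq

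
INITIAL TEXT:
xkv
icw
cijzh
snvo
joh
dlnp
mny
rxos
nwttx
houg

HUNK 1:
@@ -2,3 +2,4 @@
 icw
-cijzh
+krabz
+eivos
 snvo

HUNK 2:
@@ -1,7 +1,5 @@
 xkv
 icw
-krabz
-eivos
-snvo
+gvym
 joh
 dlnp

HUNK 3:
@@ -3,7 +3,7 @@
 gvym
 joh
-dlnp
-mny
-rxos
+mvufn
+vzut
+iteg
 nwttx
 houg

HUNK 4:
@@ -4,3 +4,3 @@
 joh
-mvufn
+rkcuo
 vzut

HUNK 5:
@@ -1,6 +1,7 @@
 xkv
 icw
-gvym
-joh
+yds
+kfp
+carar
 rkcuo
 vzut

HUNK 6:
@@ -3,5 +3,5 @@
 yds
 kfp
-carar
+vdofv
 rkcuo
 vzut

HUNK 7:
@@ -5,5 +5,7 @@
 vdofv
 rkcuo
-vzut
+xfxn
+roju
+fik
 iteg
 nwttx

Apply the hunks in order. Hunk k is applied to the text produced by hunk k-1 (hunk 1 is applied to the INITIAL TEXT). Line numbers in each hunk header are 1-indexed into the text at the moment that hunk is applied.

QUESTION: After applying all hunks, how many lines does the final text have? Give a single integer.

Hunk 1: at line 2 remove [cijzh] add [krabz,eivos] -> 11 lines: xkv icw krabz eivos snvo joh dlnp mny rxos nwttx houg
Hunk 2: at line 1 remove [krabz,eivos,snvo] add [gvym] -> 9 lines: xkv icw gvym joh dlnp mny rxos nwttx houg
Hunk 3: at line 3 remove [dlnp,mny,rxos] add [mvufn,vzut,iteg] -> 9 lines: xkv icw gvym joh mvufn vzut iteg nwttx houg
Hunk 4: at line 4 remove [mvufn] add [rkcuo] -> 9 lines: xkv icw gvym joh rkcuo vzut iteg nwttx houg
Hunk 5: at line 1 remove [gvym,joh] add [yds,kfp,carar] -> 10 lines: xkv icw yds kfp carar rkcuo vzut iteg nwttx houg
Hunk 6: at line 3 remove [carar] add [vdofv] -> 10 lines: xkv icw yds kfp vdofv rkcuo vzut iteg nwttx houg
Hunk 7: at line 5 remove [vzut] add [xfxn,roju,fik] -> 12 lines: xkv icw yds kfp vdofv rkcuo xfxn roju fik iteg nwttx houg
Final line count: 12

Answer: 12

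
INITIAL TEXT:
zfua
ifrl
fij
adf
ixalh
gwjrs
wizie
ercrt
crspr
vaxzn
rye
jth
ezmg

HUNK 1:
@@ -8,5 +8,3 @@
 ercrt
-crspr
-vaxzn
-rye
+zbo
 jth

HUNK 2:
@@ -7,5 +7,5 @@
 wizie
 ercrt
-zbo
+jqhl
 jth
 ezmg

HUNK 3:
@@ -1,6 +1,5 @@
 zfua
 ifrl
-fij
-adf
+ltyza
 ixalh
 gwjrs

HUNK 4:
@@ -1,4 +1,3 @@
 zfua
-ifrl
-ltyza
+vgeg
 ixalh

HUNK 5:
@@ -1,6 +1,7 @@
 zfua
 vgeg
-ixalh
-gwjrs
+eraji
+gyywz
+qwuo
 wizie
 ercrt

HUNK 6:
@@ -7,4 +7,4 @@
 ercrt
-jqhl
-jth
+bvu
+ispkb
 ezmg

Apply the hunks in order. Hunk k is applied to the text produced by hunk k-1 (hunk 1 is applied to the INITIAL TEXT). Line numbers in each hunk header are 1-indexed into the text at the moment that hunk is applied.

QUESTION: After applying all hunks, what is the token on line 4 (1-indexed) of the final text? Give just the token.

Hunk 1: at line 8 remove [crspr,vaxzn,rye] add [zbo] -> 11 lines: zfua ifrl fij adf ixalh gwjrs wizie ercrt zbo jth ezmg
Hunk 2: at line 7 remove [zbo] add [jqhl] -> 11 lines: zfua ifrl fij adf ixalh gwjrs wizie ercrt jqhl jth ezmg
Hunk 3: at line 1 remove [fij,adf] add [ltyza] -> 10 lines: zfua ifrl ltyza ixalh gwjrs wizie ercrt jqhl jth ezmg
Hunk 4: at line 1 remove [ifrl,ltyza] add [vgeg] -> 9 lines: zfua vgeg ixalh gwjrs wizie ercrt jqhl jth ezmg
Hunk 5: at line 1 remove [ixalh,gwjrs] add [eraji,gyywz,qwuo] -> 10 lines: zfua vgeg eraji gyywz qwuo wizie ercrt jqhl jth ezmg
Hunk 6: at line 7 remove [jqhl,jth] add [bvu,ispkb] -> 10 lines: zfua vgeg eraji gyywz qwuo wizie ercrt bvu ispkb ezmg
Final line 4: gyywz

Answer: gyywz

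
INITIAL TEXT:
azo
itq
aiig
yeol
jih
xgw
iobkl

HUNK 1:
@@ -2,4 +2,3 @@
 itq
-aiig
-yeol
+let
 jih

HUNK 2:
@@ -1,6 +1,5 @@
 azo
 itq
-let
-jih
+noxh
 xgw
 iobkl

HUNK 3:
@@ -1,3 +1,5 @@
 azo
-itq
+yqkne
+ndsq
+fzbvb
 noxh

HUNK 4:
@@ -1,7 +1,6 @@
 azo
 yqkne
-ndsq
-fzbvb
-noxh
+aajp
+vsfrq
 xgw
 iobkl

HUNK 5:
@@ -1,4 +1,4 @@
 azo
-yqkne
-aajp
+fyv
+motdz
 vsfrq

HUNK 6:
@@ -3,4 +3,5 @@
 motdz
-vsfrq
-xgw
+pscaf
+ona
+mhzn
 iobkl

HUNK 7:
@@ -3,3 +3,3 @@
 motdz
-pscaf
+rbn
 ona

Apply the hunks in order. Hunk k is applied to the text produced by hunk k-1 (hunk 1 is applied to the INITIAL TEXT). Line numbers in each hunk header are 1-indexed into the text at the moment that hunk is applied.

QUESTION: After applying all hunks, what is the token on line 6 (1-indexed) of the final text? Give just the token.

Answer: mhzn

Derivation:
Hunk 1: at line 2 remove [aiig,yeol] add [let] -> 6 lines: azo itq let jih xgw iobkl
Hunk 2: at line 1 remove [let,jih] add [noxh] -> 5 lines: azo itq noxh xgw iobkl
Hunk 3: at line 1 remove [itq] add [yqkne,ndsq,fzbvb] -> 7 lines: azo yqkne ndsq fzbvb noxh xgw iobkl
Hunk 4: at line 1 remove [ndsq,fzbvb,noxh] add [aajp,vsfrq] -> 6 lines: azo yqkne aajp vsfrq xgw iobkl
Hunk 5: at line 1 remove [yqkne,aajp] add [fyv,motdz] -> 6 lines: azo fyv motdz vsfrq xgw iobkl
Hunk 6: at line 3 remove [vsfrq,xgw] add [pscaf,ona,mhzn] -> 7 lines: azo fyv motdz pscaf ona mhzn iobkl
Hunk 7: at line 3 remove [pscaf] add [rbn] -> 7 lines: azo fyv motdz rbn ona mhzn iobkl
Final line 6: mhzn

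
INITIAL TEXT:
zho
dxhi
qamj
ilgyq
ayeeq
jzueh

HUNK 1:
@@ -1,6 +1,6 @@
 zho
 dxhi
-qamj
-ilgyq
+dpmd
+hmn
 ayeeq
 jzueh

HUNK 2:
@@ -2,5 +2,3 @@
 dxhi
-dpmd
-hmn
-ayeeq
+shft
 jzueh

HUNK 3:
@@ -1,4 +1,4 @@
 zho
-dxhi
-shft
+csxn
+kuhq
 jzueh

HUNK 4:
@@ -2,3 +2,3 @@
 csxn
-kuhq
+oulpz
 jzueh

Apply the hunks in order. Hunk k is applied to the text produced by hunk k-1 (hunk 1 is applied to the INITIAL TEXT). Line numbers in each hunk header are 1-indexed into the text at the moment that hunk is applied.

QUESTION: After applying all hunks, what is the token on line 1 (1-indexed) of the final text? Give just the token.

Answer: zho

Derivation:
Hunk 1: at line 1 remove [qamj,ilgyq] add [dpmd,hmn] -> 6 lines: zho dxhi dpmd hmn ayeeq jzueh
Hunk 2: at line 2 remove [dpmd,hmn,ayeeq] add [shft] -> 4 lines: zho dxhi shft jzueh
Hunk 3: at line 1 remove [dxhi,shft] add [csxn,kuhq] -> 4 lines: zho csxn kuhq jzueh
Hunk 4: at line 2 remove [kuhq] add [oulpz] -> 4 lines: zho csxn oulpz jzueh
Final line 1: zho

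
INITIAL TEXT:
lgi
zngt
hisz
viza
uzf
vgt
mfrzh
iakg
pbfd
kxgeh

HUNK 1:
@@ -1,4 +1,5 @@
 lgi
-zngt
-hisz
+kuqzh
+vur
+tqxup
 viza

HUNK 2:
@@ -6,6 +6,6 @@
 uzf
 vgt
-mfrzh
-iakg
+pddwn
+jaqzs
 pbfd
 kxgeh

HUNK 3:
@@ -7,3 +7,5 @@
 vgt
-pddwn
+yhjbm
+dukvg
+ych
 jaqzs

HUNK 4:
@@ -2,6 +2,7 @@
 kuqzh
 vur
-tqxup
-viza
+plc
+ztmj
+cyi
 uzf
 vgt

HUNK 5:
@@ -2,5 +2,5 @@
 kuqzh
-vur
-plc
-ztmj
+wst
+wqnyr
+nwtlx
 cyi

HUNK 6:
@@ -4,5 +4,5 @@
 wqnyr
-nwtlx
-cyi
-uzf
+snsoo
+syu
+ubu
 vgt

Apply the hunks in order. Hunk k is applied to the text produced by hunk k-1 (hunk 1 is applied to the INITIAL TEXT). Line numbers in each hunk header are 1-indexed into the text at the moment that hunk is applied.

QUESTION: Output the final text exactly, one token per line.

Hunk 1: at line 1 remove [zngt,hisz] add [kuqzh,vur,tqxup] -> 11 lines: lgi kuqzh vur tqxup viza uzf vgt mfrzh iakg pbfd kxgeh
Hunk 2: at line 6 remove [mfrzh,iakg] add [pddwn,jaqzs] -> 11 lines: lgi kuqzh vur tqxup viza uzf vgt pddwn jaqzs pbfd kxgeh
Hunk 3: at line 7 remove [pddwn] add [yhjbm,dukvg,ych] -> 13 lines: lgi kuqzh vur tqxup viza uzf vgt yhjbm dukvg ych jaqzs pbfd kxgeh
Hunk 4: at line 2 remove [tqxup,viza] add [plc,ztmj,cyi] -> 14 lines: lgi kuqzh vur plc ztmj cyi uzf vgt yhjbm dukvg ych jaqzs pbfd kxgeh
Hunk 5: at line 2 remove [vur,plc,ztmj] add [wst,wqnyr,nwtlx] -> 14 lines: lgi kuqzh wst wqnyr nwtlx cyi uzf vgt yhjbm dukvg ych jaqzs pbfd kxgeh
Hunk 6: at line 4 remove [nwtlx,cyi,uzf] add [snsoo,syu,ubu] -> 14 lines: lgi kuqzh wst wqnyr snsoo syu ubu vgt yhjbm dukvg ych jaqzs pbfd kxgeh

Answer: lgi
kuqzh
wst
wqnyr
snsoo
syu
ubu
vgt
yhjbm
dukvg
ych
jaqzs
pbfd
kxgeh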